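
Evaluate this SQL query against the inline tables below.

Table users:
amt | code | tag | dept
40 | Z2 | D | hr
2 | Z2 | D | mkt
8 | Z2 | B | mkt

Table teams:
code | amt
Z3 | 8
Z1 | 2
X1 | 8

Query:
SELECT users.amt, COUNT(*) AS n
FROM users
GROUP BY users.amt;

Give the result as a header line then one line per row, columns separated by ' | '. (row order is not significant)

After GROUP BY (3 rows):
users.amt | n
40 | 1
2 | 1
8 | 1

== RESULT ==
users.amt | n
40 | 1
2 | 1
8 | 1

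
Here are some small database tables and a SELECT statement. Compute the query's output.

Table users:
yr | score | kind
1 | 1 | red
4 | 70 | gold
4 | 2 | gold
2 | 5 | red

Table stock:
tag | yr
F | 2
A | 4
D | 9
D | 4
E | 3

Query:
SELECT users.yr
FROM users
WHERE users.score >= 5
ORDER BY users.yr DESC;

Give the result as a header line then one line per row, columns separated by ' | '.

After WHERE (2 rows):
users.yr | users.score | users.kind
4 | 70 | gold
2 | 5 | red
After SELECT (2 rows):
users.yr
4
2
After ORDER BY (2 rows):
users.yr
4
2

== RESULT ==
users.yr
4
2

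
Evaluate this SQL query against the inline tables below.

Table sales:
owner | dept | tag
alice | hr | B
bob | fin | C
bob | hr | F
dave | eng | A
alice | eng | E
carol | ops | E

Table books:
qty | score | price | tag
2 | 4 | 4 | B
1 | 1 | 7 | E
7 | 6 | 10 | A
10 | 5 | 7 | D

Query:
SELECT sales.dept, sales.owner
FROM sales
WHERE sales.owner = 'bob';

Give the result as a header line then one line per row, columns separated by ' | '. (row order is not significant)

After WHERE (2 rows):
sales.owner | sales.dept | sales.tag
bob | fin | C
bob | hr | F
After SELECT (2 rows):
sales.dept | sales.owner
fin | bob
hr | bob

== RESULT ==
sales.dept | sales.owner
fin | bob
hr | bob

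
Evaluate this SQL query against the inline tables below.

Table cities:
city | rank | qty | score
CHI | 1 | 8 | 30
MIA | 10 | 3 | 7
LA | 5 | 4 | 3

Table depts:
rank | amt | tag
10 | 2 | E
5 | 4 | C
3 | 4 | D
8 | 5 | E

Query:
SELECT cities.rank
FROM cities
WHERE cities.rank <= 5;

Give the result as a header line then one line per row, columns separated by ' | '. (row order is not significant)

== RESULT ==
cities.rank
1
5

Derivation:
After WHERE (2 rows):
cities.city | cities.rank | cities.qty | cities.score
CHI | 1 | 8 | 30
LA | 5 | 4 | 3
After SELECT (2 rows):
cities.rank
1
5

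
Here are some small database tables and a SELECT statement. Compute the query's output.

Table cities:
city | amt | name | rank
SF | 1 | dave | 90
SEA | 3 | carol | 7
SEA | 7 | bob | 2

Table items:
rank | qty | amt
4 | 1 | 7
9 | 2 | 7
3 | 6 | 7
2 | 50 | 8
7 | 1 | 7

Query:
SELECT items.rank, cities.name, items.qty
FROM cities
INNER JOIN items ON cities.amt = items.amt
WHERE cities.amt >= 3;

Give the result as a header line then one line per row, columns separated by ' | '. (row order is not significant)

After JOIN items (4 rows):
cities.city | cities.amt | cities.name | cities.rank | items.rank | items.qty | items.amt
SEA | 7 | bob | 2 | 4 | 1 | 7
SEA | 7 | bob | 2 | 9 | 2 | 7
SEA | 7 | bob | 2 | 3 | 6 | 7
SEA | 7 | bob | 2 | 7 | 1 | 7
After WHERE (4 rows):
cities.city | cities.amt | cities.name | cities.rank | items.rank | items.qty | items.amt
SEA | 7 | bob | 2 | 4 | 1 | 7
SEA | 7 | bob | 2 | 9 | 2 | 7
SEA | 7 | bob | 2 | 3 | 6 | 7
SEA | 7 | bob | 2 | 7 | 1 | 7
After SELECT (4 rows):
items.rank | cities.name | items.qty
4 | bob | 1
9 | bob | 2
3 | bob | 6
7 | bob | 1

== RESULT ==
items.rank | cities.name | items.qty
4 | bob | 1
9 | bob | 2
3 | bob | 6
7 | bob | 1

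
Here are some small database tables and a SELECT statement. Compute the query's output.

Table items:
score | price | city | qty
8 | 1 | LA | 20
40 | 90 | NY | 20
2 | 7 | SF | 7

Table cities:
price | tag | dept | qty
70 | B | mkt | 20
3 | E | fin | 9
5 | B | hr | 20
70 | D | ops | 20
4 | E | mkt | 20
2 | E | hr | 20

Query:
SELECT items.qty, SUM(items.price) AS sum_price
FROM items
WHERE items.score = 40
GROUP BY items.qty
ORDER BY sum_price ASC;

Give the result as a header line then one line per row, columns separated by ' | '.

== RESULT ==
items.qty | sum_price
20 | 90

Derivation:
After WHERE (1 rows):
items.score | items.price | items.city | items.qty
40 | 90 | NY | 20
After GROUP BY (1 rows):
items.qty | sum_price
20 | 90
After ORDER BY (1 rows):
items.qty | sum_price
20 | 90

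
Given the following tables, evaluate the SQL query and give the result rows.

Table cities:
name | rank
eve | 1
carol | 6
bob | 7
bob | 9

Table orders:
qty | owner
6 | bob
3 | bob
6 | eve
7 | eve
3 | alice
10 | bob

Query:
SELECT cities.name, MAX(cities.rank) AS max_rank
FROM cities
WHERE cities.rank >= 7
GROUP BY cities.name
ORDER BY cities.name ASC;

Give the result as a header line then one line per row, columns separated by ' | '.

After WHERE (2 rows):
cities.name | cities.rank
bob | 7
bob | 9
After GROUP BY (1 rows):
cities.name | max_rank
bob | 9
After ORDER BY (1 rows):
cities.name | max_rank
bob | 9

== RESULT ==
cities.name | max_rank
bob | 9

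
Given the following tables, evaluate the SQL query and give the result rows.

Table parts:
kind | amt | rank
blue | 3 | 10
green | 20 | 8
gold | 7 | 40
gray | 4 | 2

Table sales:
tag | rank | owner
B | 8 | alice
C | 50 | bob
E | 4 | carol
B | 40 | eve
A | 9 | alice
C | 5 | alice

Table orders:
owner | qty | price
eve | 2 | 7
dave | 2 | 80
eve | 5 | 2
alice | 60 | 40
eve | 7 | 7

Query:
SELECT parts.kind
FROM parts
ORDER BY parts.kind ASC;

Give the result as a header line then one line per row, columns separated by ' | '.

After SELECT (4 rows):
parts.kind
blue
green
gold
gray
After ORDER BY (4 rows):
parts.kind
blue
gold
gray
green

== RESULT ==
parts.kind
blue
gold
gray
green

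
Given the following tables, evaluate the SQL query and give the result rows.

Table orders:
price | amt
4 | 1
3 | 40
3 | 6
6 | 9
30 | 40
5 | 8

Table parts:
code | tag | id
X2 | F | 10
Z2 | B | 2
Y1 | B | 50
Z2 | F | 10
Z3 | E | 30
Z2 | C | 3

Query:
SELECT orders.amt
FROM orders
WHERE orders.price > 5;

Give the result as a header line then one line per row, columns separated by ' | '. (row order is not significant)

After WHERE (2 rows):
orders.price | orders.amt
6 | 9
30 | 40
After SELECT (2 rows):
orders.amt
9
40

== RESULT ==
orders.amt
9
40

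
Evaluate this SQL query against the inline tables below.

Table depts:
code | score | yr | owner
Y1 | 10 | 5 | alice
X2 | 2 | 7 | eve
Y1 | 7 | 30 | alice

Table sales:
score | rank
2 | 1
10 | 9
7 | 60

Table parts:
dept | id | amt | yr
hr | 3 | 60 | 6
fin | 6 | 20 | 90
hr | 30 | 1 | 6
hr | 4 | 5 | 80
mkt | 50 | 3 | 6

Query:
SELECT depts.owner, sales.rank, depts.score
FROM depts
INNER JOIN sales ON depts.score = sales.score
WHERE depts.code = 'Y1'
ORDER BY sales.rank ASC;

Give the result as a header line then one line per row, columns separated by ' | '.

After JOIN sales (3 rows):
depts.code | depts.score | depts.yr | depts.owner | sales.score | sales.rank
Y1 | 10 | 5 | alice | 10 | 9
X2 | 2 | 7 | eve | 2 | 1
Y1 | 7 | 30 | alice | 7 | 60
After WHERE (2 rows):
depts.code | depts.score | depts.yr | depts.owner | sales.score | sales.rank
Y1 | 10 | 5 | alice | 10 | 9
Y1 | 7 | 30 | alice | 7 | 60
After SELECT (2 rows):
depts.owner | sales.rank | depts.score
alice | 9 | 10
alice | 60 | 7
After ORDER BY (2 rows):
depts.owner | sales.rank | depts.score
alice | 9 | 10
alice | 60 | 7

== RESULT ==
depts.owner | sales.rank | depts.score
alice | 9 | 10
alice | 60 | 7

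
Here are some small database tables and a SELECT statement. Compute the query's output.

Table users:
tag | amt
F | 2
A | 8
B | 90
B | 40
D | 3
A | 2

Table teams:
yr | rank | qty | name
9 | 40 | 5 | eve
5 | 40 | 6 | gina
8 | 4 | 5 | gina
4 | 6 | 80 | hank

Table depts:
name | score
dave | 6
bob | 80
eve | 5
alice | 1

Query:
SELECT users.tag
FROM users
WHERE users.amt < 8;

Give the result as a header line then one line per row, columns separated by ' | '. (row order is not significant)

== RESULT ==
users.tag
F
D
A

Derivation:
After WHERE (3 rows):
users.tag | users.amt
F | 2
D | 3
A | 2
After SELECT (3 rows):
users.tag
F
D
A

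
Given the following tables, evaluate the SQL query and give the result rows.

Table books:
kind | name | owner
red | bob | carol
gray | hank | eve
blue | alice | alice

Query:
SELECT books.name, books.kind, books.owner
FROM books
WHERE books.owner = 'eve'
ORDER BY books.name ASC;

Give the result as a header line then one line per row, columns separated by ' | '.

== RESULT ==
books.name | books.kind | books.owner
hank | gray | eve

Derivation:
After WHERE (1 rows):
books.kind | books.name | books.owner
gray | hank | eve
After SELECT (1 rows):
books.name | books.kind | books.owner
hank | gray | eve
After ORDER BY (1 rows):
books.name | books.kind | books.owner
hank | gray | eve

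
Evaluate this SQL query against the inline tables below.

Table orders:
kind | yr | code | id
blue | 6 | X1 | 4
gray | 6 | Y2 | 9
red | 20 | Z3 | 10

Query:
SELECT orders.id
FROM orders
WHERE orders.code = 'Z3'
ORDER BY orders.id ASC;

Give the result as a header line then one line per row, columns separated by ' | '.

After WHERE (1 rows):
orders.kind | orders.yr | orders.code | orders.id
red | 20 | Z3 | 10
After SELECT (1 rows):
orders.id
10
After ORDER BY (1 rows):
orders.id
10

== RESULT ==
orders.id
10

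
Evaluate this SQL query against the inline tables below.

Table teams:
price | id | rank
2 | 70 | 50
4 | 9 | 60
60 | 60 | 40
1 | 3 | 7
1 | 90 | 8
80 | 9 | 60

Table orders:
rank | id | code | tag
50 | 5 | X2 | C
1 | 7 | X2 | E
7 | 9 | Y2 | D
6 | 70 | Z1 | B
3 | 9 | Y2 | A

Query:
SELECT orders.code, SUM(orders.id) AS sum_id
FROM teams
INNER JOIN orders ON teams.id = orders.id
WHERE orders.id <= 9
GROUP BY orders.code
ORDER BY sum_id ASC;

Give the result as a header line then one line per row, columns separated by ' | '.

After JOIN orders (5 rows):
teams.price | teams.id | teams.rank | orders.rank | orders.id | orders.code | orders.tag
2 | 70 | 50 | 6 | 70 | Z1 | B
4 | 9 | 60 | 7 | 9 | Y2 | D
4 | 9 | 60 | 3 | 9 | Y2 | A
80 | 9 | 60 | 7 | 9 | Y2 | D
80 | 9 | 60 | 3 | 9 | Y2 | A
After WHERE (4 rows):
teams.price | teams.id | teams.rank | orders.rank | orders.id | orders.code | orders.tag
4 | 9 | 60 | 7 | 9 | Y2 | D
4 | 9 | 60 | 3 | 9 | Y2 | A
80 | 9 | 60 | 7 | 9 | Y2 | D
80 | 9 | 60 | 3 | 9 | Y2 | A
After GROUP BY (1 rows):
orders.code | sum_id
Y2 | 36
After ORDER BY (1 rows):
orders.code | sum_id
Y2 | 36

== RESULT ==
orders.code | sum_id
Y2 | 36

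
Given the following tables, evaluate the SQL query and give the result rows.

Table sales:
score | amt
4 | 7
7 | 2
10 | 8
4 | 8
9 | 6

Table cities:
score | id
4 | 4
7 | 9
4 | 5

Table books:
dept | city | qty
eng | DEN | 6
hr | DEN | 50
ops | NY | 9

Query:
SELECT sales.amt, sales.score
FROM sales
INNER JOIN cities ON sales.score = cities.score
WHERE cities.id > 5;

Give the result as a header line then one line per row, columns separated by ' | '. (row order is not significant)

After JOIN cities (5 rows):
sales.score | sales.amt | cities.score | cities.id
4 | 7 | 4 | 4
4 | 7 | 4 | 5
7 | 2 | 7 | 9
4 | 8 | 4 | 4
4 | 8 | 4 | 5
After WHERE (1 rows):
sales.score | sales.amt | cities.score | cities.id
7 | 2 | 7 | 9
After SELECT (1 rows):
sales.amt | sales.score
2 | 7

== RESULT ==
sales.amt | sales.score
2 | 7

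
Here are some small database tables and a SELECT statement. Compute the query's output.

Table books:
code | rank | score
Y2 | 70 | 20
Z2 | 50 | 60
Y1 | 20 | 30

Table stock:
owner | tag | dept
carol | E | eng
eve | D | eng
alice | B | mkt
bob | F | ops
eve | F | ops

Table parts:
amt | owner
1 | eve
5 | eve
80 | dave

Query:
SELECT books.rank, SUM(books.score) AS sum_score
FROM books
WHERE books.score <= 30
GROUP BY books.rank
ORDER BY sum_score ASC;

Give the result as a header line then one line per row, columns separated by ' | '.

== RESULT ==
books.rank | sum_score
70 | 20
20 | 30

Derivation:
After WHERE (2 rows):
books.code | books.rank | books.score
Y2 | 70 | 20
Y1 | 20 | 30
After GROUP BY (2 rows):
books.rank | sum_score
70 | 20
20 | 30
After ORDER BY (2 rows):
books.rank | sum_score
70 | 20
20 | 30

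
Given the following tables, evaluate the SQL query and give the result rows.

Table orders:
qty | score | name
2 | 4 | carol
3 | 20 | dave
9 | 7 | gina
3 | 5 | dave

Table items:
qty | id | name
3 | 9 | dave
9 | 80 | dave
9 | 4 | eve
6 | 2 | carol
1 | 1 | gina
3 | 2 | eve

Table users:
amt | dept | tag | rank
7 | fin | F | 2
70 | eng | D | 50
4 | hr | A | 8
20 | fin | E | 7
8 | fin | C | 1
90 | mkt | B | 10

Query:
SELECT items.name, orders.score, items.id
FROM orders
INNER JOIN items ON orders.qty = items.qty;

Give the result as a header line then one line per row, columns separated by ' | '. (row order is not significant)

== RESULT ==
items.name | orders.score | items.id
dave | 20 | 9
eve | 20 | 2
dave | 7 | 80
eve | 7 | 4
dave | 5 | 9
eve | 5 | 2

Derivation:
After JOIN items (6 rows):
orders.qty | orders.score | orders.name | items.qty | items.id | items.name
3 | 20 | dave | 3 | 9 | dave
3 | 20 | dave | 3 | 2 | eve
9 | 7 | gina | 9 | 80 | dave
9 | 7 | gina | 9 | 4 | eve
3 | 5 | dave | 3 | 9 | dave
3 | 5 | dave | 3 | 2 | eve
After SELECT (6 rows):
items.name | orders.score | items.id
dave | 20 | 9
eve | 20 | 2
dave | 7 | 80
eve | 7 | 4
dave | 5 | 9
eve | 5 | 2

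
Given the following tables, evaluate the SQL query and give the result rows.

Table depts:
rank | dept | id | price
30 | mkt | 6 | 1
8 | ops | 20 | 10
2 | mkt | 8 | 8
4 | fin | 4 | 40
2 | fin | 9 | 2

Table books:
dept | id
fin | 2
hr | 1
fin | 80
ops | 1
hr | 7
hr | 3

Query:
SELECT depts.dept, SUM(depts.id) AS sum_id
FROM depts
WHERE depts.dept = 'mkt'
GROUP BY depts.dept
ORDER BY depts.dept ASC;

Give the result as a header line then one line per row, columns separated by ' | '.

After WHERE (2 rows):
depts.rank | depts.dept | depts.id | depts.price
30 | mkt | 6 | 1
2 | mkt | 8 | 8
After GROUP BY (1 rows):
depts.dept | sum_id
mkt | 14
After ORDER BY (1 rows):
depts.dept | sum_id
mkt | 14

== RESULT ==
depts.dept | sum_id
mkt | 14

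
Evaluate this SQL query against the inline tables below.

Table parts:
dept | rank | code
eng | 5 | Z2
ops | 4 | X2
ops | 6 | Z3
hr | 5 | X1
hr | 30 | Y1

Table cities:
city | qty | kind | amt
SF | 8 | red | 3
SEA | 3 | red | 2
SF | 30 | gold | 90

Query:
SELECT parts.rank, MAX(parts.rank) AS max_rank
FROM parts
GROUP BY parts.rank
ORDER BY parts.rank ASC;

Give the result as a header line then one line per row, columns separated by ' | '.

== RESULT ==
parts.rank | max_rank
4 | 4
5 | 5
6 | 6
30 | 30

Derivation:
After GROUP BY (4 rows):
parts.rank | max_rank
5 | 5
4 | 4
6 | 6
30 | 30
After ORDER BY (4 rows):
parts.rank | max_rank
4 | 4
5 | 5
6 | 6
30 | 30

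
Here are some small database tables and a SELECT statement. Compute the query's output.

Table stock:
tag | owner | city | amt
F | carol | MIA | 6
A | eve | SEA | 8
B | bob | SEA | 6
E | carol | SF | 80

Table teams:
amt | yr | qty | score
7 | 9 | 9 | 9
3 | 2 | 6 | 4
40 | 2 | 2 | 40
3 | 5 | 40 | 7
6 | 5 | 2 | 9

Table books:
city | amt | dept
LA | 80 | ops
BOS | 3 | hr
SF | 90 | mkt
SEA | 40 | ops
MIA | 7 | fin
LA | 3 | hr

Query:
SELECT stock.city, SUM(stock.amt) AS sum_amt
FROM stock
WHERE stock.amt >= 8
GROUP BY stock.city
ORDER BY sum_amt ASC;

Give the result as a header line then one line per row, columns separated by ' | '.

== RESULT ==
stock.city | sum_amt
SEA | 8
SF | 80

Derivation:
After WHERE (2 rows):
stock.tag | stock.owner | stock.city | stock.amt
A | eve | SEA | 8
E | carol | SF | 80
After GROUP BY (2 rows):
stock.city | sum_amt
SEA | 8
SF | 80
After ORDER BY (2 rows):
stock.city | sum_amt
SEA | 8
SF | 80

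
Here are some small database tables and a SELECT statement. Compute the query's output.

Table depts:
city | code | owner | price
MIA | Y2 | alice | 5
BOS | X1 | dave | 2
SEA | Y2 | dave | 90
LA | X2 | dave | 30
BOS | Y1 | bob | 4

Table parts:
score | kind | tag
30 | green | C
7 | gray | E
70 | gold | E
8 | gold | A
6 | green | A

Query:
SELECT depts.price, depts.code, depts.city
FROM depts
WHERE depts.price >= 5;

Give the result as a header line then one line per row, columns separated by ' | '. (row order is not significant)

After WHERE (3 rows):
depts.city | depts.code | depts.owner | depts.price
MIA | Y2 | alice | 5
SEA | Y2 | dave | 90
LA | X2 | dave | 30
After SELECT (3 rows):
depts.price | depts.code | depts.city
5 | Y2 | MIA
90 | Y2 | SEA
30 | X2 | LA

== RESULT ==
depts.price | depts.code | depts.city
5 | Y2 | MIA
90 | Y2 | SEA
30 | X2 | LA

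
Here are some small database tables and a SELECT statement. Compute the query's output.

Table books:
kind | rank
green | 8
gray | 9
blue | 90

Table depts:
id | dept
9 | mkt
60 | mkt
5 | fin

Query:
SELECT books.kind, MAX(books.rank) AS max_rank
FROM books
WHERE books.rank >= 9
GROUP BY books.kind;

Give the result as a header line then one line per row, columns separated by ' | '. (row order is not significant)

After WHERE (2 rows):
books.kind | books.rank
gray | 9
blue | 90
After GROUP BY (2 rows):
books.kind | max_rank
gray | 9
blue | 90

== RESULT ==
books.kind | max_rank
gray | 9
blue | 90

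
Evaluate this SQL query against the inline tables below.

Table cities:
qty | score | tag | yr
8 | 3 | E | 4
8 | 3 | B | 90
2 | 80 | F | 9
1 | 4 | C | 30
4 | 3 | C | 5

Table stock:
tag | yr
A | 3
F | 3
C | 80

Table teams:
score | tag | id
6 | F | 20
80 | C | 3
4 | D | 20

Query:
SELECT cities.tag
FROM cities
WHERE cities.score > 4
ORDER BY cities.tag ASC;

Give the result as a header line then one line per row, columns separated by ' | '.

== RESULT ==
cities.tag
F

Derivation:
After WHERE (1 rows):
cities.qty | cities.score | cities.tag | cities.yr
2 | 80 | F | 9
After SELECT (1 rows):
cities.tag
F
After ORDER BY (1 rows):
cities.tag
F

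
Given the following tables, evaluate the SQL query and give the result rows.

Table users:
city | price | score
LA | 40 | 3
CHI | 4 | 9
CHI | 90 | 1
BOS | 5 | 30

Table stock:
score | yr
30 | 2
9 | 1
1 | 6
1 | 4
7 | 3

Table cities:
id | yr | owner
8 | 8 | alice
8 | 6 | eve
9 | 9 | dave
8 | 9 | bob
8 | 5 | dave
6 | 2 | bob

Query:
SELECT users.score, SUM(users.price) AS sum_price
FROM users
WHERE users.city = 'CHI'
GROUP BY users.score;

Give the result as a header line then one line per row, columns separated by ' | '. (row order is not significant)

== RESULT ==
users.score | sum_price
9 | 4
1 | 90

Derivation:
After WHERE (2 rows):
users.city | users.price | users.score
CHI | 4 | 9
CHI | 90 | 1
After GROUP BY (2 rows):
users.score | sum_price
9 | 4
1 | 90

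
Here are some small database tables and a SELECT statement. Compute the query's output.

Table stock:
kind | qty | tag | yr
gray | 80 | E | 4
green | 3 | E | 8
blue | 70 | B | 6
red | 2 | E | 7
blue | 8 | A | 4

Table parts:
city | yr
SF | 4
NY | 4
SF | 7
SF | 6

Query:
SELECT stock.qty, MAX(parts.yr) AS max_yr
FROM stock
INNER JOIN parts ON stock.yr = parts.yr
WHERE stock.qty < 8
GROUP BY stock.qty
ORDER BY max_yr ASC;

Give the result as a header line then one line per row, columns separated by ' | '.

== RESULT ==
stock.qty | max_yr
2 | 7

Derivation:
After JOIN parts (6 rows):
stock.kind | stock.qty | stock.tag | stock.yr | parts.city | parts.yr
gray | 80 | E | 4 | SF | 4
gray | 80 | E | 4 | NY | 4
blue | 70 | B | 6 | SF | 6
red | 2 | E | 7 | SF | 7
blue | 8 | A | 4 | SF | 4
blue | 8 | A | 4 | NY | 4
After WHERE (1 rows):
stock.kind | stock.qty | stock.tag | stock.yr | parts.city | parts.yr
red | 2 | E | 7 | SF | 7
After GROUP BY (1 rows):
stock.qty | max_yr
2 | 7
After ORDER BY (1 rows):
stock.qty | max_yr
2 | 7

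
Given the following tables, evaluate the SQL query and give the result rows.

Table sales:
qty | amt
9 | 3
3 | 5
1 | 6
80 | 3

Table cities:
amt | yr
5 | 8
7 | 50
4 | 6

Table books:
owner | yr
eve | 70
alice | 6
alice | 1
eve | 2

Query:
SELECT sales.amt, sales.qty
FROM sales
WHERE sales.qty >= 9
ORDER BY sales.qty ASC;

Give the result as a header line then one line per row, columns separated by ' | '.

== RESULT ==
sales.amt | sales.qty
3 | 9
3 | 80

Derivation:
After WHERE (2 rows):
sales.qty | sales.amt
9 | 3
80 | 3
After SELECT (2 rows):
sales.amt | sales.qty
3 | 9
3 | 80
After ORDER BY (2 rows):
sales.amt | sales.qty
3 | 9
3 | 80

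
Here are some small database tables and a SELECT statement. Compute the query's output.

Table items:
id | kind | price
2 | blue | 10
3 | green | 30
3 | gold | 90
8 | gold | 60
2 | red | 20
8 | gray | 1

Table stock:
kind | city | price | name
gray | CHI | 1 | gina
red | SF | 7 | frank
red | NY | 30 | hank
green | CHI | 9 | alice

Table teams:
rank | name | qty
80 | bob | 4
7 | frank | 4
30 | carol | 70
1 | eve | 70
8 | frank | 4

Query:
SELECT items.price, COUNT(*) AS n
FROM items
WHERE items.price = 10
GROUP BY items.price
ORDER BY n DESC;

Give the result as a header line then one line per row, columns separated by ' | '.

After WHERE (1 rows):
items.id | items.kind | items.price
2 | blue | 10
After GROUP BY (1 rows):
items.price | n
10 | 1
After ORDER BY (1 rows):
items.price | n
10 | 1

== RESULT ==
items.price | n
10 | 1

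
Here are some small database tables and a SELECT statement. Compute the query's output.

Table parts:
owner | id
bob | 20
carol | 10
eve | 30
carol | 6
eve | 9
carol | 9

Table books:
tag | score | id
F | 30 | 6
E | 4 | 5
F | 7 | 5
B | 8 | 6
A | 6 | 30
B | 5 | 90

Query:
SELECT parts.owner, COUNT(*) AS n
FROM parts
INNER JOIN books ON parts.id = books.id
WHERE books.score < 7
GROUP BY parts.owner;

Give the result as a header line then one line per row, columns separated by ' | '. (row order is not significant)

After JOIN books (3 rows):
parts.owner | parts.id | books.tag | books.score | books.id
eve | 30 | A | 6 | 30
carol | 6 | F | 30 | 6
carol | 6 | B | 8 | 6
After WHERE (1 rows):
parts.owner | parts.id | books.tag | books.score | books.id
eve | 30 | A | 6 | 30
After GROUP BY (1 rows):
parts.owner | n
eve | 1

== RESULT ==
parts.owner | n
eve | 1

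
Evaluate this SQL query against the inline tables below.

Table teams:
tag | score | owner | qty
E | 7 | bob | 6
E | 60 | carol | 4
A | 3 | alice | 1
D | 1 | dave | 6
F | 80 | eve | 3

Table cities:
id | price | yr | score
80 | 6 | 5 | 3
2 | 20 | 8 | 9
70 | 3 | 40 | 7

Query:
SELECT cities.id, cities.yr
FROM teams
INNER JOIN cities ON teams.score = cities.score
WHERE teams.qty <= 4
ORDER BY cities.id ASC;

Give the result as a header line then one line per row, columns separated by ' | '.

After JOIN cities (2 rows):
teams.tag | teams.score | teams.owner | teams.qty | cities.id | cities.price | cities.yr | cities.score
E | 7 | bob | 6 | 70 | 3 | 40 | 7
A | 3 | alice | 1 | 80 | 6 | 5 | 3
After WHERE (1 rows):
teams.tag | teams.score | teams.owner | teams.qty | cities.id | cities.price | cities.yr | cities.score
A | 3 | alice | 1 | 80 | 6 | 5 | 3
After SELECT (1 rows):
cities.id | cities.yr
80 | 5
After ORDER BY (1 rows):
cities.id | cities.yr
80 | 5

== RESULT ==
cities.id | cities.yr
80 | 5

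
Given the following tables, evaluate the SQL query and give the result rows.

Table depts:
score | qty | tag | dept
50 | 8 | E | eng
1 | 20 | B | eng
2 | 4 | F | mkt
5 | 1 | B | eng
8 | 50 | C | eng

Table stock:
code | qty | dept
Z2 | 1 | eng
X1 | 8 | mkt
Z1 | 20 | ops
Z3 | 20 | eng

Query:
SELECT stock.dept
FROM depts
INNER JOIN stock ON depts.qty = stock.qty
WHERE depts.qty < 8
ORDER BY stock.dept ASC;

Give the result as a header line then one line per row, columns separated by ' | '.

== RESULT ==
stock.dept
eng

Derivation:
After JOIN stock (4 rows):
depts.score | depts.qty | depts.tag | depts.dept | stock.code | stock.qty | stock.dept
50 | 8 | E | eng | X1 | 8 | mkt
1 | 20 | B | eng | Z1 | 20 | ops
1 | 20 | B | eng | Z3 | 20 | eng
5 | 1 | B | eng | Z2 | 1 | eng
After WHERE (1 rows):
depts.score | depts.qty | depts.tag | depts.dept | stock.code | stock.qty | stock.dept
5 | 1 | B | eng | Z2 | 1 | eng
After SELECT (1 rows):
stock.dept
eng
After ORDER BY (1 rows):
stock.dept
eng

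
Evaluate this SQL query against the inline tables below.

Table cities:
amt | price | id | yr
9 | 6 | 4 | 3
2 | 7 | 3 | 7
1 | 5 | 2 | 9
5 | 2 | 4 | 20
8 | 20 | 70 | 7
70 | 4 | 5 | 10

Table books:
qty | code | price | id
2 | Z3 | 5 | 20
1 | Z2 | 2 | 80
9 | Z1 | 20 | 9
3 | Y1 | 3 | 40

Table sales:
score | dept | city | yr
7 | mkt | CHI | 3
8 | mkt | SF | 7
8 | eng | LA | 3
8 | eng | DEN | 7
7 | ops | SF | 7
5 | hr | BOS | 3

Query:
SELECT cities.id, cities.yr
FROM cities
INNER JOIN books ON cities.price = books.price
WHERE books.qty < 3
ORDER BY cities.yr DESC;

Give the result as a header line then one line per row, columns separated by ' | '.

After JOIN books (3 rows):
cities.amt | cities.price | cities.id | cities.yr | books.qty | books.code | books.price | books.id
1 | 5 | 2 | 9 | 2 | Z3 | 5 | 20
5 | 2 | 4 | 20 | 1 | Z2 | 2 | 80
8 | 20 | 70 | 7 | 9 | Z1 | 20 | 9
After WHERE (2 rows):
cities.amt | cities.price | cities.id | cities.yr | books.qty | books.code | books.price | books.id
1 | 5 | 2 | 9 | 2 | Z3 | 5 | 20
5 | 2 | 4 | 20 | 1 | Z2 | 2 | 80
After SELECT (2 rows):
cities.id | cities.yr
2 | 9
4 | 20
After ORDER BY (2 rows):
cities.id | cities.yr
4 | 20
2 | 9

== RESULT ==
cities.id | cities.yr
4 | 20
2 | 9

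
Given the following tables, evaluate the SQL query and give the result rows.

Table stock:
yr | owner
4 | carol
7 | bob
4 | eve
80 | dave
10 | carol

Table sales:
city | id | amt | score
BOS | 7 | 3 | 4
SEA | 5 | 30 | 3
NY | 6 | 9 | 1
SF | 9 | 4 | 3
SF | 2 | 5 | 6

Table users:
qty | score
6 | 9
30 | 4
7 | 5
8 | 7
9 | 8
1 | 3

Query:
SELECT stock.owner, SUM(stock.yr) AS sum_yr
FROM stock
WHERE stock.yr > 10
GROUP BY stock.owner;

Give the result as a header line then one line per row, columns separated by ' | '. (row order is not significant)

After WHERE (1 rows):
stock.yr | stock.owner
80 | dave
After GROUP BY (1 rows):
stock.owner | sum_yr
dave | 80

== RESULT ==
stock.owner | sum_yr
dave | 80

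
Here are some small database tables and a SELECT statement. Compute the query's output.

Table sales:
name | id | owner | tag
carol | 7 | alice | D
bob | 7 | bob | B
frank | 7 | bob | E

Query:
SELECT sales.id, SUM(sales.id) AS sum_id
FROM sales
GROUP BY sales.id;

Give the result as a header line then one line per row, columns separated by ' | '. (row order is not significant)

After GROUP BY (1 rows):
sales.id | sum_id
7 | 21

== RESULT ==
sales.id | sum_id
7 | 21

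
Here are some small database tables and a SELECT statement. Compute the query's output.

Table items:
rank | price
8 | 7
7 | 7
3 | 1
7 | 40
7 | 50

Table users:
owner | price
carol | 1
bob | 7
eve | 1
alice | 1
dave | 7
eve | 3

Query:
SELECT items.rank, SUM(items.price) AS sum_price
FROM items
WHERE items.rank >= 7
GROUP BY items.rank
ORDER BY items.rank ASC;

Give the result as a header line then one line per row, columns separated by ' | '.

After WHERE (4 rows):
items.rank | items.price
8 | 7
7 | 7
7 | 40
7 | 50
After GROUP BY (2 rows):
items.rank | sum_price
8 | 7
7 | 97
After ORDER BY (2 rows):
items.rank | sum_price
7 | 97
8 | 7

== RESULT ==
items.rank | sum_price
7 | 97
8 | 7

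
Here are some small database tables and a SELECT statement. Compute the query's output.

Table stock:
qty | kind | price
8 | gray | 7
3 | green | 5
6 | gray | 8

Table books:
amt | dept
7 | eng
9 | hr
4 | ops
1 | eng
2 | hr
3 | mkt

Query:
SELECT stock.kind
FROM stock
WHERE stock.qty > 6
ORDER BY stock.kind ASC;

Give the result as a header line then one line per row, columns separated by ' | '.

== RESULT ==
stock.kind
gray

Derivation:
After WHERE (1 rows):
stock.qty | stock.kind | stock.price
8 | gray | 7
After SELECT (1 rows):
stock.kind
gray
After ORDER BY (1 rows):
stock.kind
gray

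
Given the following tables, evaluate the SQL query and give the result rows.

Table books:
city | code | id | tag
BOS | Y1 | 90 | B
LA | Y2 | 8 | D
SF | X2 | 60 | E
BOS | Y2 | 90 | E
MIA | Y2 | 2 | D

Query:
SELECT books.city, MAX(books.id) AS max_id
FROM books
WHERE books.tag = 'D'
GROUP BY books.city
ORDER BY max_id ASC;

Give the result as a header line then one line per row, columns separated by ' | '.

== RESULT ==
books.city | max_id
MIA | 2
LA | 8

Derivation:
After WHERE (2 rows):
books.city | books.code | books.id | books.tag
LA | Y2 | 8 | D
MIA | Y2 | 2 | D
After GROUP BY (2 rows):
books.city | max_id
LA | 8
MIA | 2
After ORDER BY (2 rows):
books.city | max_id
MIA | 2
LA | 8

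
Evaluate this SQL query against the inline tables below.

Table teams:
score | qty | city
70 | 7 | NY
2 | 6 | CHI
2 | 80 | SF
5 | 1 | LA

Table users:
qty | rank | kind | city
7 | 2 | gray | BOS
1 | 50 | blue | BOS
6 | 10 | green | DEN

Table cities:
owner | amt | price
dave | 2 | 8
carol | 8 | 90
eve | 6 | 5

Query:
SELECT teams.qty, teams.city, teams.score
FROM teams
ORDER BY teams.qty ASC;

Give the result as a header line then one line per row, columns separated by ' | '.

== RESULT ==
teams.qty | teams.city | teams.score
1 | LA | 5
6 | CHI | 2
7 | NY | 70
80 | SF | 2

Derivation:
After SELECT (4 rows):
teams.qty | teams.city | teams.score
7 | NY | 70
6 | CHI | 2
80 | SF | 2
1 | LA | 5
After ORDER BY (4 rows):
teams.qty | teams.city | teams.score
1 | LA | 5
6 | CHI | 2
7 | NY | 70
80 | SF | 2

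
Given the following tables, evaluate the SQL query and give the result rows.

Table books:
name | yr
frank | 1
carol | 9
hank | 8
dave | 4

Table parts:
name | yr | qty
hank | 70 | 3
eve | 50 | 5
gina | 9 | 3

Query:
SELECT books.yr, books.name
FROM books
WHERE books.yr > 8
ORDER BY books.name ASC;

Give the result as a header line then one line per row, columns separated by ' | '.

After WHERE (1 rows):
books.name | books.yr
carol | 9
After SELECT (1 rows):
books.yr | books.name
9 | carol
After ORDER BY (1 rows):
books.yr | books.name
9 | carol

== RESULT ==
books.yr | books.name
9 | carol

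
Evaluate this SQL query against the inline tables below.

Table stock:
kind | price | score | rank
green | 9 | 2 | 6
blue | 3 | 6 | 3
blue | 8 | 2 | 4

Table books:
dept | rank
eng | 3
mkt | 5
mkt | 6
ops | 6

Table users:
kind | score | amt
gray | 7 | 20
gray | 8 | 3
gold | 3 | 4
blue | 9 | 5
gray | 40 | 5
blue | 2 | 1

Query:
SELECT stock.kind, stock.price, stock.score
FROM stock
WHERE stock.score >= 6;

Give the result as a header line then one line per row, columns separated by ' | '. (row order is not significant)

== RESULT ==
stock.kind | stock.price | stock.score
blue | 3 | 6

Derivation:
After WHERE (1 rows):
stock.kind | stock.price | stock.score | stock.rank
blue | 3 | 6 | 3
After SELECT (1 rows):
stock.kind | stock.price | stock.score
blue | 3 | 6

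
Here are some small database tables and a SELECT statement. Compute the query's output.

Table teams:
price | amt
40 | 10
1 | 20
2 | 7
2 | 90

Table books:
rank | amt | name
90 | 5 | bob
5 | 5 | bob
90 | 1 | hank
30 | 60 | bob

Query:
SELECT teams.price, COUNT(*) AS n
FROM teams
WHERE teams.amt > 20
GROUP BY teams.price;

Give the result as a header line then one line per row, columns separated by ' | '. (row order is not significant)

After WHERE (1 rows):
teams.price | teams.amt
2 | 90
After GROUP BY (1 rows):
teams.price | n
2 | 1

== RESULT ==
teams.price | n
2 | 1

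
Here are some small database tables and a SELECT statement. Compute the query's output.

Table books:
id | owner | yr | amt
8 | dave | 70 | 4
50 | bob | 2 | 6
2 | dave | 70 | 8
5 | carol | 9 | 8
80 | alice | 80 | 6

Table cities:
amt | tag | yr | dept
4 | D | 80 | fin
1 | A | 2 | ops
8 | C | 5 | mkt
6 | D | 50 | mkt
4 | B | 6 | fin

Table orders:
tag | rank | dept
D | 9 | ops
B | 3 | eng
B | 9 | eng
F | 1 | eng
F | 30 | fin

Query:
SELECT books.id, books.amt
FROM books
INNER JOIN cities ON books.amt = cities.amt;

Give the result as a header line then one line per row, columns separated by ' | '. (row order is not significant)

== RESULT ==
books.id | books.amt
8 | 4
8 | 4
50 | 6
2 | 8
5 | 8
80 | 6

Derivation:
After JOIN cities (6 rows):
books.id | books.owner | books.yr | books.amt | cities.amt | cities.tag | cities.yr | cities.dept
8 | dave | 70 | 4 | 4 | D | 80 | fin
8 | dave | 70 | 4 | 4 | B | 6 | fin
50 | bob | 2 | 6 | 6 | D | 50 | mkt
2 | dave | 70 | 8 | 8 | C | 5 | mkt
5 | carol | 9 | 8 | 8 | C | 5 | mkt
80 | alice | 80 | 6 | 6 | D | 50 | mkt
After SELECT (6 rows):
books.id | books.amt
8 | 4
8 | 4
50 | 6
2 | 8
5 | 8
80 | 6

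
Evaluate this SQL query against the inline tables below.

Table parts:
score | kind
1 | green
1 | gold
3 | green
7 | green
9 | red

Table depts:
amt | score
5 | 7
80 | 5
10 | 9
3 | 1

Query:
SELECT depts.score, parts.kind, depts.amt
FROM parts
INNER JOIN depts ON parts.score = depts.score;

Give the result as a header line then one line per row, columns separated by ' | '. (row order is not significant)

== RESULT ==
depts.score | parts.kind | depts.amt
1 | green | 3
1 | gold | 3
7 | green | 5
9 | red | 10

Derivation:
After JOIN depts (4 rows):
parts.score | parts.kind | depts.amt | depts.score
1 | green | 3 | 1
1 | gold | 3 | 1
7 | green | 5 | 7
9 | red | 10 | 9
After SELECT (4 rows):
depts.score | parts.kind | depts.amt
1 | green | 3
1 | gold | 3
7 | green | 5
9 | red | 10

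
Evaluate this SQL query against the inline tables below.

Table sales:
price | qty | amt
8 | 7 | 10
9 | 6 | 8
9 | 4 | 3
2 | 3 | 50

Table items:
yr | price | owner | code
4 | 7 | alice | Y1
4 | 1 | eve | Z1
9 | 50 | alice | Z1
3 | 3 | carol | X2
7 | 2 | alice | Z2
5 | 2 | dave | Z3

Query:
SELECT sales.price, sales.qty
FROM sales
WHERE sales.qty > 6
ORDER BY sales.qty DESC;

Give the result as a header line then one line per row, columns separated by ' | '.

== RESULT ==
sales.price | sales.qty
8 | 7

Derivation:
After WHERE (1 rows):
sales.price | sales.qty | sales.amt
8 | 7 | 10
After SELECT (1 rows):
sales.price | sales.qty
8 | 7
After ORDER BY (1 rows):
sales.price | sales.qty
8 | 7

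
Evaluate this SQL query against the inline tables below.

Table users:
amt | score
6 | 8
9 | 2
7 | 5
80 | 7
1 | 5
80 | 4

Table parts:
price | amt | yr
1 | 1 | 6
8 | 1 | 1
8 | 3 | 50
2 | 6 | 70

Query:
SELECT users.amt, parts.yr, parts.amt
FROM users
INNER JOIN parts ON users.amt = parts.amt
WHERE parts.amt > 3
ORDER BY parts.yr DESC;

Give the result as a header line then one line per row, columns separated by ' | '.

== RESULT ==
users.amt | parts.yr | parts.amt
6 | 70 | 6

Derivation:
After JOIN parts (3 rows):
users.amt | users.score | parts.price | parts.amt | parts.yr
6 | 8 | 2 | 6 | 70
1 | 5 | 1 | 1 | 6
1 | 5 | 8 | 1 | 1
After WHERE (1 rows):
users.amt | users.score | parts.price | parts.amt | parts.yr
6 | 8 | 2 | 6 | 70
After SELECT (1 rows):
users.amt | parts.yr | parts.amt
6 | 70 | 6
After ORDER BY (1 rows):
users.amt | parts.yr | parts.amt
6 | 70 | 6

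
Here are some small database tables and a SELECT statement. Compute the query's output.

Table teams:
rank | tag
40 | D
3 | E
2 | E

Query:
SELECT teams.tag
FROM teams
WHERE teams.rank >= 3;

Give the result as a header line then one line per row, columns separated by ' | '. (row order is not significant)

After WHERE (2 rows):
teams.rank | teams.tag
40 | D
3 | E
After SELECT (2 rows):
teams.tag
D
E

== RESULT ==
teams.tag
D
E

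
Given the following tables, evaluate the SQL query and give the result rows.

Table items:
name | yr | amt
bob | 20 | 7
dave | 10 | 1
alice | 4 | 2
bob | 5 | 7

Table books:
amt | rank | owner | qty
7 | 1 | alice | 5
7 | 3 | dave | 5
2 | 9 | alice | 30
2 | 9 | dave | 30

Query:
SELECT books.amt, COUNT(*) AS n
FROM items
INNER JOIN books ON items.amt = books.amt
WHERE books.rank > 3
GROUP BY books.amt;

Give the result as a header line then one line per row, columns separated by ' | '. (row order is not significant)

== RESULT ==
books.amt | n
2 | 2

Derivation:
After JOIN books (6 rows):
items.name | items.yr | items.amt | books.amt | books.rank | books.owner | books.qty
bob | 20 | 7 | 7 | 1 | alice | 5
bob | 20 | 7 | 7 | 3 | dave | 5
alice | 4 | 2 | 2 | 9 | alice | 30
alice | 4 | 2 | 2 | 9 | dave | 30
bob | 5 | 7 | 7 | 1 | alice | 5
bob | 5 | 7 | 7 | 3 | dave | 5
After WHERE (2 rows):
items.name | items.yr | items.amt | books.amt | books.rank | books.owner | books.qty
alice | 4 | 2 | 2 | 9 | alice | 30
alice | 4 | 2 | 2 | 9 | dave | 30
After GROUP BY (1 rows):
books.amt | n
2 | 2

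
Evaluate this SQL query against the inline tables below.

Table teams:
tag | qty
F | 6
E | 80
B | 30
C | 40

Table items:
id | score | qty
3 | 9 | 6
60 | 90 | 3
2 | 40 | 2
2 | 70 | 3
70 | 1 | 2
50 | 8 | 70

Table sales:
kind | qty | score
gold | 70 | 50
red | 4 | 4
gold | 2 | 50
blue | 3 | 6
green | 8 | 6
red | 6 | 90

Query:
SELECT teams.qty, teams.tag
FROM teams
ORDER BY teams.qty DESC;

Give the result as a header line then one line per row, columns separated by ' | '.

After SELECT (4 rows):
teams.qty | teams.tag
6 | F
80 | E
30 | B
40 | C
After ORDER BY (4 rows):
teams.qty | teams.tag
80 | E
40 | C
30 | B
6 | F

== RESULT ==
teams.qty | teams.tag
80 | E
40 | C
30 | B
6 | F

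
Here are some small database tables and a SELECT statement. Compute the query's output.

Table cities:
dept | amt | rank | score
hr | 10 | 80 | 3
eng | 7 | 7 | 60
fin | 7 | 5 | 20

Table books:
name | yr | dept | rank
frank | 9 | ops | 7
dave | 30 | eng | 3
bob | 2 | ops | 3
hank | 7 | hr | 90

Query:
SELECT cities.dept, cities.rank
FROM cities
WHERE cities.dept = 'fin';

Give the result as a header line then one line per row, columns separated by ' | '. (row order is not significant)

After WHERE (1 rows):
cities.dept | cities.amt | cities.rank | cities.score
fin | 7 | 5 | 20
After SELECT (1 rows):
cities.dept | cities.rank
fin | 5

== RESULT ==
cities.dept | cities.rank
fin | 5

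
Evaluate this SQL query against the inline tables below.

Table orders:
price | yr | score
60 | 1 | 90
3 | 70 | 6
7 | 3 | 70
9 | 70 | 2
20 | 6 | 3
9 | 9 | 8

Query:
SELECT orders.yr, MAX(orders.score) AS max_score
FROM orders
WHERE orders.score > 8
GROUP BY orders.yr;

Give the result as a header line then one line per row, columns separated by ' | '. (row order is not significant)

== RESULT ==
orders.yr | max_score
1 | 90
3 | 70

Derivation:
After WHERE (2 rows):
orders.price | orders.yr | orders.score
60 | 1 | 90
7 | 3 | 70
After GROUP BY (2 rows):
orders.yr | max_score
1 | 90
3 | 70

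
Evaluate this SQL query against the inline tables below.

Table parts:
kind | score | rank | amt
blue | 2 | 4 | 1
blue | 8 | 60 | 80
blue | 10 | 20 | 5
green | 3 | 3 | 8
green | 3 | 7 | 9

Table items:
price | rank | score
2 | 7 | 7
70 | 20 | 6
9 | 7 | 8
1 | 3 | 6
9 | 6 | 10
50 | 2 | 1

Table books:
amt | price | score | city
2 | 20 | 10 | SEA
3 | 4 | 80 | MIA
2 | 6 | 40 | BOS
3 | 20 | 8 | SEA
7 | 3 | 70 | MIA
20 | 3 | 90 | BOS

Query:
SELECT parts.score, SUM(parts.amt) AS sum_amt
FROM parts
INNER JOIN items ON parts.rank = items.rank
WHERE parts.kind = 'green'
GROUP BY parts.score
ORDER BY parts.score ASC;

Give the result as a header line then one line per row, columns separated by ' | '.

After JOIN items (4 rows):
parts.kind | parts.score | parts.rank | parts.amt | items.price | items.rank | items.score
blue | 10 | 20 | 5 | 70 | 20 | 6
green | 3 | 3 | 8 | 1 | 3 | 6
green | 3 | 7 | 9 | 2 | 7 | 7
green | 3 | 7 | 9 | 9 | 7 | 8
After WHERE (3 rows):
parts.kind | parts.score | parts.rank | parts.amt | items.price | items.rank | items.score
green | 3 | 3 | 8 | 1 | 3 | 6
green | 3 | 7 | 9 | 2 | 7 | 7
green | 3 | 7 | 9 | 9 | 7 | 8
After GROUP BY (1 rows):
parts.score | sum_amt
3 | 26
After ORDER BY (1 rows):
parts.score | sum_amt
3 | 26

== RESULT ==
parts.score | sum_amt
3 | 26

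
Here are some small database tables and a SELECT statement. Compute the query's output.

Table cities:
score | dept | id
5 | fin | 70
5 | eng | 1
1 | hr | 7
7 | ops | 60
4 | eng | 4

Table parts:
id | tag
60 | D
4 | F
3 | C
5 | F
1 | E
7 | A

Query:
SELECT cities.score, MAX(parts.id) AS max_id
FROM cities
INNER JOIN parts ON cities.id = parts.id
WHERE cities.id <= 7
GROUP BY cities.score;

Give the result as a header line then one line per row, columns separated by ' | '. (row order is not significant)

== RESULT ==
cities.score | max_id
5 | 1
1 | 7
4 | 4

Derivation:
After JOIN parts (4 rows):
cities.score | cities.dept | cities.id | parts.id | parts.tag
5 | eng | 1 | 1 | E
1 | hr | 7 | 7 | A
7 | ops | 60 | 60 | D
4 | eng | 4 | 4 | F
After WHERE (3 rows):
cities.score | cities.dept | cities.id | parts.id | parts.tag
5 | eng | 1 | 1 | E
1 | hr | 7 | 7 | A
4 | eng | 4 | 4 | F
After GROUP BY (3 rows):
cities.score | max_id
5 | 1
1 | 7
4 | 4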